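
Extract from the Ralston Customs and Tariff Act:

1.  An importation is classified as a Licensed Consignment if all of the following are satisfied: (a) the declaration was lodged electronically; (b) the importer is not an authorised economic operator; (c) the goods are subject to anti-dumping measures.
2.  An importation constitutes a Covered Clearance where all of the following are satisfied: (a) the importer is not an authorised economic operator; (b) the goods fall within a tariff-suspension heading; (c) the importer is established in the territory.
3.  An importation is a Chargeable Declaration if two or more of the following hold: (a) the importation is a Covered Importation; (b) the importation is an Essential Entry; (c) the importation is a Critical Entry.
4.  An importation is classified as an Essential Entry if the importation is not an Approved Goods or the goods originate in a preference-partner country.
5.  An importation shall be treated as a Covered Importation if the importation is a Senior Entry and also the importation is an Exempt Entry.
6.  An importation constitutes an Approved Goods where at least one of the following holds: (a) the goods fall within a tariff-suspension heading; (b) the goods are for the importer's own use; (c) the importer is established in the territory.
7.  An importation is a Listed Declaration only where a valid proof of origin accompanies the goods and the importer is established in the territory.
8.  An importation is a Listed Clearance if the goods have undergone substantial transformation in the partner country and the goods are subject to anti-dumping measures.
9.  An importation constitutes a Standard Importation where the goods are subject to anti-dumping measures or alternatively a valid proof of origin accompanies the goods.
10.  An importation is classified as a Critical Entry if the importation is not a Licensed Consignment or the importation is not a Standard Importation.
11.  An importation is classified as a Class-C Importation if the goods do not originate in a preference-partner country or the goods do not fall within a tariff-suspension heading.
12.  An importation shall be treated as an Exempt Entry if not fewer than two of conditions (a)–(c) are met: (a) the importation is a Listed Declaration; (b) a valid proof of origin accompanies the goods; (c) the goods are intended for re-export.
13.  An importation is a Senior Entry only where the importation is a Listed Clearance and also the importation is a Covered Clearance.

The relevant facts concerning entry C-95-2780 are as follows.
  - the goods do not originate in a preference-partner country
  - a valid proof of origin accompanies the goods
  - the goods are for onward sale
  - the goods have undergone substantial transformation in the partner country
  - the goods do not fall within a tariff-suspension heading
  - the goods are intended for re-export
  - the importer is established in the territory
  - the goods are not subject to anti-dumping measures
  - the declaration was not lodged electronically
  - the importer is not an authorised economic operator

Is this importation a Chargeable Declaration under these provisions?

No

paragraph 8 — Listed Clearance: [the goods have undergone substantial transformation in the partner country? yes] AND [the goods are subject to anti-dumping measures? no] → not satisfied.
paragraph 2 — Covered Clearance: [the importer is not an authorised economic operator? yes] AND [the goods fall within a tariff-suspension heading? no] AND [the importer is established in the territory? yes] → not satisfied.
paragraph 13 — Senior Entry: [Listed Clearance (paragraph 8)? no] AND [Covered Clearance (paragraph 2)? no] → not satisfied.
paragraph 7 — Listed Declaration: [a valid proof of origin accompanies the goods? yes] AND [the importer is established in the territory? yes] → satisfied.
paragraph 12 — Exempt Entry: Listed Declaration (paragraph 7)? yes; a valid proof of origin accompanies the goods? yes; the goods are intended for re-export? yes — 3 of 3 hold (need ≥2) → satisfied.
paragraph 5 — Covered Importation: [Senior Entry (paragraph 13)? no] AND [Exempt Entry (paragraph 12)? yes] → not satisfied.
paragraph 6 — Approved Goods: [the goods fall within a tariff-suspension heading? no] OR [the goods are for the importer's own use? no] OR [the importer is established in the territory? yes] → satisfied.
paragraph 4 — Essential Entry: [not an Approved Goods (paragraph 6)? no] OR [the goods originate in a preference-partner country? no] → not satisfied.
paragraph 1 — Licensed Consignment: [the declaration was lodged electronically? no] AND [the importer is not an authorised economic operator? yes] AND [the goods are subject to anti-dumping measures? no] → not satisfied.
paragraph 9 — Standard Importation: [the goods are subject to anti-dumping measures? no] OR [a valid proof of origin accompanies the goods? yes] → satisfied.
paragraph 10 — Critical Entry: [not a Licensed Consignment (paragraph 1)? yes] OR [not a Standard Importation (paragraph 9)? no] → satisfied.
paragraph 3 — Chargeable Declaration: Covered Importation (paragraph 5)? no; Essential Entry (paragraph 4)? no; Critical Entry (paragraph 10)? yes — 1 of 3 hold (need ≥2) → not satisfied.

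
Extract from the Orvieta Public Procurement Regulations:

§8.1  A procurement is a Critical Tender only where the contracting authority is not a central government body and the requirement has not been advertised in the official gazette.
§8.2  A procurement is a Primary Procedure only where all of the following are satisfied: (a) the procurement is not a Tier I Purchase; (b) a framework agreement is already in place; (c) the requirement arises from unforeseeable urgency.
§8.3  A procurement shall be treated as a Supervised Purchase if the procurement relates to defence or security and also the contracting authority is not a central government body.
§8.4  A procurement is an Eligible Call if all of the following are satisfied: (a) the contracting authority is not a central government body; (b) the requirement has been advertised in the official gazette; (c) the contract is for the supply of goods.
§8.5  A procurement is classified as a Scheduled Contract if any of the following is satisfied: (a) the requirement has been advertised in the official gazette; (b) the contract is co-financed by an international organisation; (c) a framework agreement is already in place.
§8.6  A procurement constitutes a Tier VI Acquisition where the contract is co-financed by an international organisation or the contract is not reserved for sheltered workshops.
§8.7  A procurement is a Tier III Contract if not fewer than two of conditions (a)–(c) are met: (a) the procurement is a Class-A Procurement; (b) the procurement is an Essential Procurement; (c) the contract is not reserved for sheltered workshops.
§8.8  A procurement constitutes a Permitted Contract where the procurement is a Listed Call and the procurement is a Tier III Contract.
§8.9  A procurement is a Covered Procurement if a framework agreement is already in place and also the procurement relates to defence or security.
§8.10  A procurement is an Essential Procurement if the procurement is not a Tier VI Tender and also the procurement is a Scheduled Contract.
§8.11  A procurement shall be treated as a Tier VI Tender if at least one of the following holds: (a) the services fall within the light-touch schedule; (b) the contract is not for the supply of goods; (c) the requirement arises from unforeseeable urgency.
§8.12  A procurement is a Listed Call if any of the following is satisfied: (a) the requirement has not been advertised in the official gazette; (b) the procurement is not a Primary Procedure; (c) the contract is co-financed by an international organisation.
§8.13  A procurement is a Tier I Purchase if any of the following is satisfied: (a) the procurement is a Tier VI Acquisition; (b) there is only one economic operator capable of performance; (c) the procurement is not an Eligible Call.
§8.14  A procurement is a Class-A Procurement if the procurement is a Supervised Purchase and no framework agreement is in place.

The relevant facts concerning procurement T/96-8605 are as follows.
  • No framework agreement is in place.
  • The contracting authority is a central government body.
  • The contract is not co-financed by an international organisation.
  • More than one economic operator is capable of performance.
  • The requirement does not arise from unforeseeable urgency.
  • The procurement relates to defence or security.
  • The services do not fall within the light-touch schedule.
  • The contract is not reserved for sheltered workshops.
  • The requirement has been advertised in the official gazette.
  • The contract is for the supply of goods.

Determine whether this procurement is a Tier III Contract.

Yes

Under §8.3: the procurement relates to defence or security? yes; and the contracting authority is not a central government body? no. So the procurement is not a Supervised Purchase.
Under §8.14: Supervised Purchase (§8.3)? no; and no framework agreement is in place? yes. So the procurement is not a Class-A Procurement.
Under §8.11: the services fall within the light-touch schedule? no; or the contract is not for the supply of goods? no; or the requirement arises from unforeseeable urgency? no. So the procurement is not a Tier VI Tender.
Under §8.5: the requirement has been advertised in the official gazette? yes; or the contract is co-financed by an international organisation? no; or a framework agreement is already in place? no. So the procurement is a Scheduled Contract.
Under §8.10: not a Tier VI Tender (§8.11)? yes; and Scheduled Contract (§8.5)? yes. So the procurement is an Essential Procurement.
Under §8.7: Class-A Procurement (§8.14)? no; Essential Procurement (§8.10)? yes; the contract is not reserved for sheltered workshops? yes — 2 of 3 hold (need ≥2) → satisfied.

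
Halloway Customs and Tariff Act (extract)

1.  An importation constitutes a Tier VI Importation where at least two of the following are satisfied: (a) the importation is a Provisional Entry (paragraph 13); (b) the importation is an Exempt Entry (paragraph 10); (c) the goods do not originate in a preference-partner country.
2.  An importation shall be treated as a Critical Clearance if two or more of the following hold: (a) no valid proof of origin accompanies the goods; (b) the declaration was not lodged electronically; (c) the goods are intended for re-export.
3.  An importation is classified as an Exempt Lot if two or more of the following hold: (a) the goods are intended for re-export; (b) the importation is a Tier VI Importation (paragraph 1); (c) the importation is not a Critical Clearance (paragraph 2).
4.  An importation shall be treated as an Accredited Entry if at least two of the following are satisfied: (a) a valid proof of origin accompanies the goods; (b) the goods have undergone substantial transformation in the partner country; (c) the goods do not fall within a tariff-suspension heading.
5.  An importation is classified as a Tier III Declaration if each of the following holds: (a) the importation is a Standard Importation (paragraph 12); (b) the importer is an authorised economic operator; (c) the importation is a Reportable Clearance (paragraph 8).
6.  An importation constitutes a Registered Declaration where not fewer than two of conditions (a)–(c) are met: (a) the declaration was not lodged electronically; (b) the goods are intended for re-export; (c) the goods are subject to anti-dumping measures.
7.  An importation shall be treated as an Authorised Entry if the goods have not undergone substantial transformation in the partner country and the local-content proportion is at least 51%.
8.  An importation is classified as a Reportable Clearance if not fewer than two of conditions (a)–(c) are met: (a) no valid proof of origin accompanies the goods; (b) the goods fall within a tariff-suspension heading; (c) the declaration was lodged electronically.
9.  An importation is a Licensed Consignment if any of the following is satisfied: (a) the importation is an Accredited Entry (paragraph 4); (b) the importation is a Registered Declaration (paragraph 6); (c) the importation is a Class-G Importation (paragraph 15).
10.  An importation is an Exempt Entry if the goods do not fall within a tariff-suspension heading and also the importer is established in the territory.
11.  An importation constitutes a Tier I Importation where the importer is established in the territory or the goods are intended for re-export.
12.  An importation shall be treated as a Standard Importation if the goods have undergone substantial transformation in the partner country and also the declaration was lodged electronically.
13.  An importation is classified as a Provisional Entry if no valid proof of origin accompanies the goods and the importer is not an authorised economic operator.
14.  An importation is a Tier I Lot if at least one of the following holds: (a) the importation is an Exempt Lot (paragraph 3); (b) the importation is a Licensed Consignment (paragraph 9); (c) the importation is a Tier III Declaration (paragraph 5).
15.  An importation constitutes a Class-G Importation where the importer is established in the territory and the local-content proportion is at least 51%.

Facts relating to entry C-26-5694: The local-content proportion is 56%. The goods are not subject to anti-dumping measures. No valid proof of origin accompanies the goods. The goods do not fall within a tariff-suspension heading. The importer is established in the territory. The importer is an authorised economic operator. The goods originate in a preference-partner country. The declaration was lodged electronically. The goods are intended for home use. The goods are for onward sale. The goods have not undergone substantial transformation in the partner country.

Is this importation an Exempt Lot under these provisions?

No

paragraph 13 — Provisional Entry: [no valid proof of origin accompanies the goods? yes] AND [the importer is not an authorised economic operator? no] → not satisfied.
paragraph 10 — Exempt Entry: [the goods do not fall within a tariff-suspension heading? yes] AND [the importer is established in the territory? yes] → satisfied.
paragraph 1 — Tier VI Importation: Provisional Entry (paragraph 13)? no; Exempt Entry (paragraph 10)? yes; the goods do not originate in a preference-partner country? no — 1 of 3 hold (need ≥2) → not satisfied.
paragraph 2 — Critical Clearance: no valid proof of origin accompanies the goods? yes; the declaration was not lodged electronically? no; the goods are intended for re-export? no — 1 of 3 hold (need ≥2) → not satisfied.
paragraph 3 — Exempt Lot: the goods are intended for re-export? no; Tier VI Importation (paragraph 1)? no; not a Critical Clearance (paragraph 2)? yes — 1 of 3 hold (need ≥2) → not satisfied.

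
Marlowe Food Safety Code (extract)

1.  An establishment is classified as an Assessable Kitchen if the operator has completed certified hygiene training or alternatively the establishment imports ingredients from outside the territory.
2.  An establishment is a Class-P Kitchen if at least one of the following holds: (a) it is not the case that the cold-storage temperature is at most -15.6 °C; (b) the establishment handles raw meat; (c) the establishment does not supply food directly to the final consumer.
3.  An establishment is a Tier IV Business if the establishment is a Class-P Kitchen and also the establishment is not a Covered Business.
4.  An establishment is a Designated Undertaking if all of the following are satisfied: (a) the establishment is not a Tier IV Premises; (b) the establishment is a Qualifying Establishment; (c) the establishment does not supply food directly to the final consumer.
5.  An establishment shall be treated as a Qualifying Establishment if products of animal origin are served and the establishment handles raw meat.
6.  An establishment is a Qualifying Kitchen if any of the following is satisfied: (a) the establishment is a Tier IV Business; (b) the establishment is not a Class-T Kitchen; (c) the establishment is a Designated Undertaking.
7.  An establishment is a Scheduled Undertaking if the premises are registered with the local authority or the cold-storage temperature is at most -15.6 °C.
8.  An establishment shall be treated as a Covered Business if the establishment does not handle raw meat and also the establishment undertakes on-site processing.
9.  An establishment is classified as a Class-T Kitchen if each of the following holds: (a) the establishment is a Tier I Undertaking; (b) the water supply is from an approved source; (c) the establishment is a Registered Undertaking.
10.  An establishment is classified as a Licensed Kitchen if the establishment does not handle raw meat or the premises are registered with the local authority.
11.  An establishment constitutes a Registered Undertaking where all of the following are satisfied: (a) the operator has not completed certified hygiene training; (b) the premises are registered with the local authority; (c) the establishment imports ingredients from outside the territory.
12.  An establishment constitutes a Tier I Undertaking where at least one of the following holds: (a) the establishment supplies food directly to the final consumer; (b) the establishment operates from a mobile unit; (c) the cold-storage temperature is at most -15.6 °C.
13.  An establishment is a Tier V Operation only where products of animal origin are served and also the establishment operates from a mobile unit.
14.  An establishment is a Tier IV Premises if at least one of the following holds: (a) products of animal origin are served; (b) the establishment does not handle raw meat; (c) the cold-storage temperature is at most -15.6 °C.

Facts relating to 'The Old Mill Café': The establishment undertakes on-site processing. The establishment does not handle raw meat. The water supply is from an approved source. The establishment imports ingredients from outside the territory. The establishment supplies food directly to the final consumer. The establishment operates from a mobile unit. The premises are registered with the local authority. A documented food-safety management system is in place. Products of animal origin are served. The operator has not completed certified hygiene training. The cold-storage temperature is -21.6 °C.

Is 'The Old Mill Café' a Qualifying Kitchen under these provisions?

No

Under paragraph 2: cold-storage temperature: -21.6 °C ≤ -15.6 °C? yes, so negated condition no; or the establishment handles raw meat? no; or the establishment does not supply food directly to the final consumer? no. So the establishment is not a Class-P Kitchen.
Under paragraph 8: the establishment does not handle raw meat? yes; and the establishment undertakes on-site processing? yes. So the establishment is a Covered Business.
Under paragraph 3: Class-P Kitchen (paragraph 2)? no; and not a Covered Business (paragraph 8)? no. So the establishment is not a Tier IV Business.
Under paragraph 12: the establishment supplies food directly to the final consumer? yes; or the establishment operates from a mobile unit? yes; or cold-storage temperature: -21.6 °C ≤ -15.6 °C? yes. So the establishment is a Tier I Undertaking.
Under paragraph 11: the operator has not completed certified hygiene training? yes; and the premises are registered with the local authority? yes; and the establishment imports ingredients from outside the territory? yes. So the establishment is a Registered Undertaking.
Under paragraph 9: Tier I Undertaking (paragraph 12)? yes; and the water supply is from an approved source? yes; and Registered Undertaking (paragraph 11)? yes. So the establishment is a Class-T Kitchen.
Under paragraph 14: products of animal origin are served? yes; or the establishment does not handle raw meat? yes; or cold-storage temperature: -21.6 °C ≤ -15.6 °C? yes. So the establishment is a Tier IV Premises.
Under paragraph 5: products of animal origin are served? yes; and the establishment handles raw meat? no. So the establishment is not a Qualifying Establishment.
Under paragraph 4: not a Tier IV Premises (paragraph 14)? no; and Qualifying Establishment (paragraph 5)? no; and the establishment does not supply food directly to the final consumer? no. So the establishment is not a Designated Undertaking.
Under paragraph 6: Tier IV Business (paragraph 3)? no; or not a Class-T Kitchen (paragraph 9)? no; or Designated Undertaking (paragraph 4)? no. So the establishment is not a Qualifying Kitchen.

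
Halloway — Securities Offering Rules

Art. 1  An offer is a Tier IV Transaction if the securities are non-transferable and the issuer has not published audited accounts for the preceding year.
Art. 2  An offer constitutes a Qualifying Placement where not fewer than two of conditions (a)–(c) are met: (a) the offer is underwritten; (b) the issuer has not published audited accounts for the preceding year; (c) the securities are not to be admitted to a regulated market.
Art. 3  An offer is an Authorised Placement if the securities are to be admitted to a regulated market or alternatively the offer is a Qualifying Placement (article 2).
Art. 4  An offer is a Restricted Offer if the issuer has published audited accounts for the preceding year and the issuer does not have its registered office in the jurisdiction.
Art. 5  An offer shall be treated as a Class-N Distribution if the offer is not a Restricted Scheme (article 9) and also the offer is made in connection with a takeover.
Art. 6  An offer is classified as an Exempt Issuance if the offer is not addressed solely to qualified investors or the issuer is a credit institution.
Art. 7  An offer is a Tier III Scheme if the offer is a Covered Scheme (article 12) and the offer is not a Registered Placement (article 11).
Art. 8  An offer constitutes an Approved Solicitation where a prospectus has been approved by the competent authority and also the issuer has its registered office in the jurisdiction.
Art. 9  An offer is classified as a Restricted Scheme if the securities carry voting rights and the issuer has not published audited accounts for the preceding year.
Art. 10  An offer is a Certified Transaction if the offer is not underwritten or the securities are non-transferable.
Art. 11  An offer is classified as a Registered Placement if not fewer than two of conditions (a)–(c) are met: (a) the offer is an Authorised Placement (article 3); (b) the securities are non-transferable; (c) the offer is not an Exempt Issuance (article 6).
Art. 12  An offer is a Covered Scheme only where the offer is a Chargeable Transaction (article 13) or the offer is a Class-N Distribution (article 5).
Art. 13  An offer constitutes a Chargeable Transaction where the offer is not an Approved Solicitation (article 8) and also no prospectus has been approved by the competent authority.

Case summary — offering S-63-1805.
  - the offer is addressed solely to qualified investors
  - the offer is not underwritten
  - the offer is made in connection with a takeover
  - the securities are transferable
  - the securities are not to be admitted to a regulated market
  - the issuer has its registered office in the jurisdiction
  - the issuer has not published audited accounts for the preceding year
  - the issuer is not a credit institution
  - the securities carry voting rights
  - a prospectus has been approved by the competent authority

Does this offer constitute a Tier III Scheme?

No

Under article 8: a prospectus has been approved by the competent authority? yes; and the issuer has its registered office in the jurisdiction? yes. So the offer is an Approved Solicitation.
Under article 13: not an Approved Solicitation (article 8)? no; and no prospectus has been approved by the competent authority? no. So the offer is not a Chargeable Transaction.
Under article 9: the securities carry voting rights? yes; and the issuer has not published audited accounts for the preceding year? yes. So the offer is a Restricted Scheme.
Under article 5: not a Restricted Scheme (article 9)? no; and the offer is made in connection with a takeover? yes. So the offer is not a Class-N Distribution.
Under article 12: Chargeable Transaction (article 13)? no; or Class-N Distribution (article 5)? no. So the offer is not a Covered Scheme.
Under article 2: the offer is underwritten? no; the issuer has not published audited accounts for the preceding year? yes; the securities are not to be admitted to a regulated market? yes — 2 of 3 hold (need ≥2) → satisfied.
Under article 3: the securities are to be admitted to a regulated market? no; or Qualifying Placement (article 2)? yes. So the offer is an Authorised Placement.
Under article 6: the offer is not addressed solely to qualified investors? no; or the issuer is a credit institution? no. So the offer is not an Exempt Issuance.
Under article 11: Authorised Placement (article 3)? yes; the securities are non-transferable? no; not an Exempt Issuance (article 6)? yes — 2 of 3 hold (need ≥2) → satisfied.
Under article 7: Covered Scheme (article 12)? no; and not a Registered Placement (article 11)? no. So the offer is not a Tier III Scheme.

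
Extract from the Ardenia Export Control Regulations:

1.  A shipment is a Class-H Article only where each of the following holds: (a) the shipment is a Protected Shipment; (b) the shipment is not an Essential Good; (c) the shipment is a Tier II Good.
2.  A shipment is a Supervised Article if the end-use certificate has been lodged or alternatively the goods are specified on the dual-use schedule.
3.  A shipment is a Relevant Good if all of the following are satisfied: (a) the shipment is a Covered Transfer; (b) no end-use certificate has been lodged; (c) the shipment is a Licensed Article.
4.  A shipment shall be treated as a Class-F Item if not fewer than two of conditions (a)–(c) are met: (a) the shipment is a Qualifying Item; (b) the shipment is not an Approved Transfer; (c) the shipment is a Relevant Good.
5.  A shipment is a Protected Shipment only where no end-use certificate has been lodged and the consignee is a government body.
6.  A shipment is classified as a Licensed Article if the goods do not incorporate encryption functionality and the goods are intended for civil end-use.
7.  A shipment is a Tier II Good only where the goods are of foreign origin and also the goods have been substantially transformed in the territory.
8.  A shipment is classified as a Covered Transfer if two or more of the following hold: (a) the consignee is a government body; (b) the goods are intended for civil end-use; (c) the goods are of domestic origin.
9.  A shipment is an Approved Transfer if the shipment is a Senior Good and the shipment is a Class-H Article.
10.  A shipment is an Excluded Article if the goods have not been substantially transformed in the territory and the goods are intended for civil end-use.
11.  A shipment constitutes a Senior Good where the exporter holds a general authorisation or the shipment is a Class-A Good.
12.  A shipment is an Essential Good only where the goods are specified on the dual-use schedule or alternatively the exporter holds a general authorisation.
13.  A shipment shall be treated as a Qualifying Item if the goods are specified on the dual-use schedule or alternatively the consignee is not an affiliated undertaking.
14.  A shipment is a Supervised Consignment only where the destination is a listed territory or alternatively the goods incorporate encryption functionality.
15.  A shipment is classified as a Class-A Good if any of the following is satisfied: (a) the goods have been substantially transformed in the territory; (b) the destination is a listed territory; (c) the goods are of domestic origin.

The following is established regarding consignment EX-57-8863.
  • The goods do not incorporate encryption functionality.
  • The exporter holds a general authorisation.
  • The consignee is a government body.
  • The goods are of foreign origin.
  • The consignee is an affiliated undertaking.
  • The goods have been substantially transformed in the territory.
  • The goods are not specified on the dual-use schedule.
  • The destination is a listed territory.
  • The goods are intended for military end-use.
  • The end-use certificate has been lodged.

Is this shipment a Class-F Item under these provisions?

No

paragraph 13 — Qualifying Item: [the goods are specified on the dual-use schedule? no] OR [the consignee is not an affiliated undertaking? no] → not satisfied.
paragraph 15 — Class-A Good: [the goods have been substantially transformed in the territory? yes] OR [the destination is a listed territory? yes] OR [the goods are of domestic origin? no] → satisfied.
paragraph 11 — Senior Good: [the exporter holds a general authorisation? yes] OR [Class-A Good (paragraph 15)? yes] → satisfied.
paragraph 5 — Protected Shipment: [no end-use certificate has been lodged? no] AND [the consignee is a government body? yes] → not satisfied.
paragraph 12 — Essential Good: [the goods are specified on the dual-use schedule? no] OR [the exporter holds a general authorisation? yes] → satisfied.
paragraph 7 — Tier II Good: [the goods are of foreign origin? yes] AND [the goods have been substantially transformed in the territory? yes] → satisfied.
paragraph 1 — Class-H Article: [Protected Shipment (paragraph 5)? no] AND [not an Essential Good (paragraph 12)? no] AND [Tier II Good (paragraph 7)? yes] → not satisfied.
paragraph 9 — Approved Transfer: [Senior Good (paragraph 11)? yes] AND [Class-H Article (paragraph 1)? no] → not satisfied.
paragraph 8 — Covered Transfer: the consignee is a government body? yes; the goods are intended for civil end-use? no; the goods are of domestic origin? no — 1 of 3 hold (need ≥2) → not satisfied.
paragraph 6 — Licensed Article: [the goods do not incorporate encryption functionality? yes] AND [the goods are intended for civil end-use? no] → not satisfied.
paragraph 3 — Relevant Good: [Covered Transfer (paragraph 8)? no] AND [no end-use certificate has been lodged? no] AND [Licensed Article (paragraph 6)? no] → not satisfied.
paragraph 4 — Class-F Item: Qualifying Item (paragraph 13)? no; not an Approved Transfer (paragraph 9)? yes; Relevant Good (paragraph 3)? no — 1 of 3 hold (need ≥2) → not satisfied.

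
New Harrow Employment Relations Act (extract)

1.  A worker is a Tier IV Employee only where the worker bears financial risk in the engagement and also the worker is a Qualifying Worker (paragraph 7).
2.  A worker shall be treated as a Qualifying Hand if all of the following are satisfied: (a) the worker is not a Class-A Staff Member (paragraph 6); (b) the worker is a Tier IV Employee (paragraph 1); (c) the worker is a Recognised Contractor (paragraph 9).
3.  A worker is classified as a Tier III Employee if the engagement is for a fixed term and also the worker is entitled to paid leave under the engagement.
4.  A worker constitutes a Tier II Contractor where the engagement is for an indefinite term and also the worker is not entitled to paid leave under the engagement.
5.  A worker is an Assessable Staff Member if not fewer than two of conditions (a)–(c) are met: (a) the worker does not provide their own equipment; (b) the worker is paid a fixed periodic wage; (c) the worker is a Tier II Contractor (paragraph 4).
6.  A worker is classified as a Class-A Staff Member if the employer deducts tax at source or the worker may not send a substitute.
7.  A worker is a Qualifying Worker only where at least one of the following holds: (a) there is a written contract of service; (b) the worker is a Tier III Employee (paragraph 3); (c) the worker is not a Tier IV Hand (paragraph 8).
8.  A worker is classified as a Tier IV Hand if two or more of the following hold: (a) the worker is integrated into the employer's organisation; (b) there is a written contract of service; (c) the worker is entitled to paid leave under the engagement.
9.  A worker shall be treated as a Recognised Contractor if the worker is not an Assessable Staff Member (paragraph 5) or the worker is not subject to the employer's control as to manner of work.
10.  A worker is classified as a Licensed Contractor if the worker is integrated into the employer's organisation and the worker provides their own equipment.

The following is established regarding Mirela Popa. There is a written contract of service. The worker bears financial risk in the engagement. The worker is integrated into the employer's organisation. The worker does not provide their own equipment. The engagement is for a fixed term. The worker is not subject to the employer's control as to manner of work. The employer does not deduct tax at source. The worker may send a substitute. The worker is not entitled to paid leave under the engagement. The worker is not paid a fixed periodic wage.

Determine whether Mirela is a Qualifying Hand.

paragraph 6 — Class-A Staff Member: [the employer deducts tax at source? no] OR [the worker may not send a substitute? no] → not satisfied.
paragraph 3 — Tier III Employee: [the engagement is for a fixed term? yes] AND [the worker is entitled to paid leave under the engagement? no] → not satisfied.
paragraph 8 — Tier IV Hand: the worker is integrated into the employer's organisation? yes; there is a written contract of service? yes; the worker is entitled to paid leave under the engagement? no — 2 of 3 hold (need ≥2) → satisfied.
paragraph 7 — Qualifying Worker: [there is a written contract of service? yes] OR [Tier III Employee (paragraph 3)? no] OR [not a Tier IV Hand (paragraph 8)? no] → satisfied.
paragraph 1 — Tier IV Employee: [the worker bears financial risk in the engagement? yes] AND [Qualifying Worker (paragraph 7)? yes] → satisfied.
paragraph 4 — Tier II Contractor: [the engagement is for an indefinite term? no] AND [the worker is not entitled to paid leave under the engagement? yes] → not satisfied.
paragraph 5 — Assessable Staff Member: the worker does not provide their own equipment? yes; the worker is paid a fixed periodic wage? no; Tier II Contractor (paragraph 4)? no — 1 of 3 hold (need ≥2) → not satisfied.
paragraph 9 — Recognised Contractor: [not an Assessable Staff Member (paragraph 5)? yes] OR [the worker is not subject to the employer's control as to manner of work? yes] → satisfied.
paragraph 2 — Qualifying Hand: [not a Class-A Staff Member (paragraph 6)? yes] AND [Tier IV Employee (paragraph 1)? yes] AND [Recognised Contractor (paragraph 9)? yes] → satisfied.

Yes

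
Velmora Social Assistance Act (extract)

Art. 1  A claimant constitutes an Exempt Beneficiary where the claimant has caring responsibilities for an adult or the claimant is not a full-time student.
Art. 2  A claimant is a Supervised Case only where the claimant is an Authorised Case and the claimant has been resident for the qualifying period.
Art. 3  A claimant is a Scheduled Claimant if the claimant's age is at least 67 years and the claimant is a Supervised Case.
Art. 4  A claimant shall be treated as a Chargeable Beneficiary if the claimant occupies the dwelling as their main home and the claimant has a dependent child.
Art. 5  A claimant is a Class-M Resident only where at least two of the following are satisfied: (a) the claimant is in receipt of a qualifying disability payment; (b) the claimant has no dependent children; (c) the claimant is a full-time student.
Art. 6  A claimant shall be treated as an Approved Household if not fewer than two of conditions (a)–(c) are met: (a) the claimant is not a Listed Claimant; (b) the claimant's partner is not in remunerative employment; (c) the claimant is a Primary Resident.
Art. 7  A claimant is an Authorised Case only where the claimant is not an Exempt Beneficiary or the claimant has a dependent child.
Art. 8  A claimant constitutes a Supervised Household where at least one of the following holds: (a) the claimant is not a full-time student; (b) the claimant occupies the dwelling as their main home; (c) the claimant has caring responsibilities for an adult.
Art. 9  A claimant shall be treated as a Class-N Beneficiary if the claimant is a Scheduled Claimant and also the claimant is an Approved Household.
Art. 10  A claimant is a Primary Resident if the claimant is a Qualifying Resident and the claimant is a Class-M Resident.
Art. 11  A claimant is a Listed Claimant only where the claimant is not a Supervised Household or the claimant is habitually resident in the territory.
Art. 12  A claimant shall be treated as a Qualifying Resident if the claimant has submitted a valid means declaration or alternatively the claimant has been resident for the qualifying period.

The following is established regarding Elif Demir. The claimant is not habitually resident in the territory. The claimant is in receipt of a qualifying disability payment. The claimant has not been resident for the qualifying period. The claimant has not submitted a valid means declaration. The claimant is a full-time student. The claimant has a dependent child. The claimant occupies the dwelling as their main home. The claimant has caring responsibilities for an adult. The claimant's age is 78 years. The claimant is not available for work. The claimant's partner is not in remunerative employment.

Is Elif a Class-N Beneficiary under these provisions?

No

article 1 — Exempt Beneficiary: [the claimant has caring responsibilities for an adult? yes] OR [the claimant is not a full-time student? no] → satisfied.
article 7 — Authorised Case: [not an Exempt Beneficiary (article 1)? no] OR [the claimant has a dependent child? yes] → satisfied.
article 2 — Supervised Case: [Authorised Case (article 7)? yes] AND [the claimant has been resident for the qualifying period? no] → not satisfied.
article 3 — Scheduled Claimant: [claimant's age: 78 years ≥ 67 years? yes] AND [Supervised Case (article 2)? no] → not satisfied.
article 8 — Supervised Household: [the claimant is not a full-time student? no] OR [the claimant occupies the dwelling as their main home? yes] OR [the claimant has caring responsibilities for an adult? yes] → satisfied.
article 11 — Listed Claimant: [not a Supervised Household (article 8)? no] OR [the claimant is habitually resident in the territory? no] → not satisfied.
article 12 — Qualifying Resident: [the claimant has submitted a valid means declaration? no] OR [the claimant has been resident for the qualifying period? no] → not satisfied.
article 5 — Class-M Resident: the claimant is in receipt of a qualifying disability payment? yes; the claimant has no dependent children? no; the claimant is a full-time student? yes — 2 of 3 hold (need ≥2) → satisfied.
article 10 — Primary Resident: [Qualifying Resident (article 12)? no] AND [Class-M Resident (article 5)? yes] → not satisfied.
article 6 — Approved Household: not a Listed Claimant (article 11)? yes; the claimant's partner is not in remunerative employment? yes; Primary Resident (article 10)? no — 2 of 3 hold (need ≥2) → satisfied.
article 9 — Class-N Beneficiary: [Scheduled Claimant (article 3)? no] AND [Approved Household (article 6)? yes] → not satisfied.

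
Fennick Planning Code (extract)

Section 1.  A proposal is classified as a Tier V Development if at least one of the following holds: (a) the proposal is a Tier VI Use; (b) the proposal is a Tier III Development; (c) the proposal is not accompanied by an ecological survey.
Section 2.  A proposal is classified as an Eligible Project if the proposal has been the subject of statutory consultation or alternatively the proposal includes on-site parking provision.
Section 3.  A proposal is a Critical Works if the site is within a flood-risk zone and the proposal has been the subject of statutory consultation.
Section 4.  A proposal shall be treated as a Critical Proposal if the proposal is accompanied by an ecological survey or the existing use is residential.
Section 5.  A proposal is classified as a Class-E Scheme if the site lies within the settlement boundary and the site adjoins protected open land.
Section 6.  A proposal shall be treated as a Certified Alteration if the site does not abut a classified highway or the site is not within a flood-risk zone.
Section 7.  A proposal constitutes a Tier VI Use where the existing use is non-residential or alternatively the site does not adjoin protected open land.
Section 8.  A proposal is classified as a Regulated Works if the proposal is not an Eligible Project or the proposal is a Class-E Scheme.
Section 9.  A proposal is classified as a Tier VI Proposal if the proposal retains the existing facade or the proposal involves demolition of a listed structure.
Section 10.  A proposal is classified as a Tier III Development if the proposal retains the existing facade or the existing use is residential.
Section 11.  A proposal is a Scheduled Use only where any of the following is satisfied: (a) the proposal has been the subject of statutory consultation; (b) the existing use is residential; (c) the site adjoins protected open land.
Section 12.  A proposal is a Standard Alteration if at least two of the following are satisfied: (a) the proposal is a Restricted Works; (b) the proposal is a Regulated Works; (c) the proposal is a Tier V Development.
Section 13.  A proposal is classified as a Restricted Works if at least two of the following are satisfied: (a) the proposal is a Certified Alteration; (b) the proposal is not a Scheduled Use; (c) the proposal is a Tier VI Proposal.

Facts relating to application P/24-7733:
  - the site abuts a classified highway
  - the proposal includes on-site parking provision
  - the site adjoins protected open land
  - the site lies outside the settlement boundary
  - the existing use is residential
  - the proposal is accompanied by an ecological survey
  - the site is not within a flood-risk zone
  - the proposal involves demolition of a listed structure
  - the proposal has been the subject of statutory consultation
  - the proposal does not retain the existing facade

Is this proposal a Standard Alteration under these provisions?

Yes

section 6 — Certified Alteration: [the site does not abut a classified highway? no] OR [the site is not within a flood-risk zone? yes] → satisfied.
section 11 — Scheduled Use: [the proposal has been the subject of statutory consultation? yes] OR [the existing use is residential? yes] OR [the site adjoins protected open land? yes] → satisfied.
section 9 — Tier VI Proposal: [the proposal retains the existing facade? no] OR [the proposal involves demolition of a listed structure? yes] → satisfied.
section 13 — Restricted Works: Certified Alteration (section 6)? yes; not a Scheduled Use (section 11)? no; Tier VI Proposal (section 9)? yes — 2 of 3 hold (need ≥2) → satisfied.
section 2 — Eligible Project: [the proposal has been the subject of statutory consultation? yes] OR [the proposal includes on-site parking provision? yes] → satisfied.
section 5 — Class-E Scheme: [the site lies within the settlement boundary? no] AND [the site adjoins protected open land? yes] → not satisfied.
section 8 — Regulated Works: [not an Eligible Project (section 2)? no] OR [Class-E Scheme (section 5)? no] → not satisfied.
section 7 — Tier VI Use: [the existing use is non-residential? no] OR [the site does not adjoin protected open land? no] → not satisfied.
section 10 — Tier III Development: [the proposal retains the existing facade? no] OR [the existing use is residential? yes] → satisfied.
section 1 — Tier V Development: [Tier VI Use (section 7)? no] OR [Tier III Development (section 10)? yes] OR [the proposal is not accompanied by an ecological survey? no] → satisfied.
section 12 — Standard Alteration: Restricted Works (section 13)? yes; Regulated Works (section 8)? no; Tier V Development (section 1)? yes — 2 of 3 hold (need ≥2) → satisfied.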